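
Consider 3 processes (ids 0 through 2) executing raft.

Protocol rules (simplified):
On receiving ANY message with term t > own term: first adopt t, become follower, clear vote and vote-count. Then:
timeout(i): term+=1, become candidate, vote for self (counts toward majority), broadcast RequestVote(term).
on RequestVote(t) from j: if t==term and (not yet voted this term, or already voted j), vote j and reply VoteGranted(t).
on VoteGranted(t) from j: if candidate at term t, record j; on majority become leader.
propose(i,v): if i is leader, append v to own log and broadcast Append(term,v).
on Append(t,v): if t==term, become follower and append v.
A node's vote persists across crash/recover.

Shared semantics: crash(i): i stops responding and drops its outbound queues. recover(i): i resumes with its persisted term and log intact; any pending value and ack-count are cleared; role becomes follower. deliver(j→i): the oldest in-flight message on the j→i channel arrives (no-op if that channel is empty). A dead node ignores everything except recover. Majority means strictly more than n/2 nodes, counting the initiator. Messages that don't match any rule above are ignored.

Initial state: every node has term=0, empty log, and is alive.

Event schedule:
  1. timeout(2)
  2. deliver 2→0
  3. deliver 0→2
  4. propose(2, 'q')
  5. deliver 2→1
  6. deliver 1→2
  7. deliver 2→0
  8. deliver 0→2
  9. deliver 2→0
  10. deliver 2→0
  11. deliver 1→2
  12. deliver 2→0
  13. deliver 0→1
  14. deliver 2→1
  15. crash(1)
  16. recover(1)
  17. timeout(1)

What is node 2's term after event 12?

step 1 timeout(2): 2={cand,t=1,log=-}
step 2 deliver 2→0: 0={foll,t=1,log=-}
step 3 deliver 0→2: 2={lead,t=1,log=-}
step 4 propose(2,'q'): 2={lead,t=1,log=q}
step 5 deliver 2→1: 1={foll,t=1,log=-}
step 6 deliver 1→2: —
step 7 deliver 2→0: 0={foll,t=1,log=q}
step 8 deliver 0→2: —
step 9 deliver 2→0: —
step 10 deliver 2→0: —
step 11 deliver 1→2: —
step 12 deliver 2→0: —

1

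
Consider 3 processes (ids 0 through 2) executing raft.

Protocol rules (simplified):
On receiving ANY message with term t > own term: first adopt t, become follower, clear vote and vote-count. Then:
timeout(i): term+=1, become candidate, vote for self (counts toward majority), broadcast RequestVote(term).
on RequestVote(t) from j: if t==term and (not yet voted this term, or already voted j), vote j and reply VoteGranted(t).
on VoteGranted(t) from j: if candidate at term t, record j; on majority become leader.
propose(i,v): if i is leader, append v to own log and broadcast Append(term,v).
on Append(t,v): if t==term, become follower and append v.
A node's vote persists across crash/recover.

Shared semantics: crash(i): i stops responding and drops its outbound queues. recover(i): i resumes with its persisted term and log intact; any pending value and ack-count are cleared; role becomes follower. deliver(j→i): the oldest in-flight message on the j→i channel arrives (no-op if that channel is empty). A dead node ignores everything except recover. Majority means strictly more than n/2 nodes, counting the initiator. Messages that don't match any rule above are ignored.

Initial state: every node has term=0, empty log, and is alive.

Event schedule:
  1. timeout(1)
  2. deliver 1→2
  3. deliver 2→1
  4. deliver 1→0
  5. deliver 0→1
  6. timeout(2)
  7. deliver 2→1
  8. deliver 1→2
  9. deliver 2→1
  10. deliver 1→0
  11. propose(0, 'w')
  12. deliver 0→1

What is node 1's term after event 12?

2

e1 timeout(1): 1[cand,t=1,-]
e2 deliver 1→2: 2[foll,t=1,-]
e3 deliver 2→1: 1[lead,t=1,-]
e4 deliver 1→0: 0[foll,t=1,-]
e5 deliver 0→1: ·
e6 timeout(2): 2[cand,t=2,-]
e7 deliver 2→1: 1[foll,t=2,-]
e8 deliver 1→2: 2[lead,t=2,-]
e9 deliver 2→1: ·
e10 deliver 1→0: ·
e11 propose(0,'w'): ·
e12 deliver 0→1: ·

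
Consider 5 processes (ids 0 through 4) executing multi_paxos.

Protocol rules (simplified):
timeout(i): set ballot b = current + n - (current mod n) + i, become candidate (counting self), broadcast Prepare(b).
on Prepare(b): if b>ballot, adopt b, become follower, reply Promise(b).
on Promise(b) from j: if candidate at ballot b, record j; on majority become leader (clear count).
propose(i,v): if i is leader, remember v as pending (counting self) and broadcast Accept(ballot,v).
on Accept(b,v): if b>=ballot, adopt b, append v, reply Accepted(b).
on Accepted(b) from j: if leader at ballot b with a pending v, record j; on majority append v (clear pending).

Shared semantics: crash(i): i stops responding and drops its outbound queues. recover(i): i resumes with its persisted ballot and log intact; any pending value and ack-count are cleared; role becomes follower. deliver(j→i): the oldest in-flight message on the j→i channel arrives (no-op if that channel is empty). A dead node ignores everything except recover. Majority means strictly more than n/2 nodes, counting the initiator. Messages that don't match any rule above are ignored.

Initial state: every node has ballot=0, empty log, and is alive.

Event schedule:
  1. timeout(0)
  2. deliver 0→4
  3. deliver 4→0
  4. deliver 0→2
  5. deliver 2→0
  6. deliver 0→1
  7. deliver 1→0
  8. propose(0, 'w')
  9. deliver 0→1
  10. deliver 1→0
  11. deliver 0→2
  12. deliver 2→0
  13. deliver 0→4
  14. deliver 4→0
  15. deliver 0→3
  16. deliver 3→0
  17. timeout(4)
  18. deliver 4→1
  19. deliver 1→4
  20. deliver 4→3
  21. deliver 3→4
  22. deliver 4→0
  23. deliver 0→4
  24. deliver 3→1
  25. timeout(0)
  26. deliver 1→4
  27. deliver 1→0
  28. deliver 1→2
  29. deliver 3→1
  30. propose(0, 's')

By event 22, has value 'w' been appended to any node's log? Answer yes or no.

e1 timeout(0): 0[cand,b=5,-]
e2 deliver 0→4: 4[foll,b=5,-]
e3 deliver 4→0: ·
e4 deliver 0→2: 2[foll,b=5,-]
e5 deliver 2→0: 0[lead,b=5,-]
e6 deliver 0→1: 1[foll,b=5,-]
e7 deliver 1→0: ·
e8 propose(0,'w'): ·
e9 deliver 0→1: 1[foll,b=5,w]
e10 deliver 1→0: ·
e11 deliver 0→2: 2[foll,b=5,w]
e12 deliver 2→0: 0[lead,b=5,w]
e13 deliver 0→4: 4[foll,b=5,w]
e14 deliver 4→0: ·
e15 deliver 0→3: 3[foll,b=5,-]
e16 deliver 3→0: ·
e17 timeout(4): 4[cand,b=14,w]
e18 deliver 4→1: 1[foll,b=14,w]
e19 deliver 1→4: ·
e20 deliver 4→3: 3[foll,b=14,-]
e21 deliver 3→4: 4[lead,b=14,w]
e22 deliver 4→0: 0[foll,b=14,w]

yes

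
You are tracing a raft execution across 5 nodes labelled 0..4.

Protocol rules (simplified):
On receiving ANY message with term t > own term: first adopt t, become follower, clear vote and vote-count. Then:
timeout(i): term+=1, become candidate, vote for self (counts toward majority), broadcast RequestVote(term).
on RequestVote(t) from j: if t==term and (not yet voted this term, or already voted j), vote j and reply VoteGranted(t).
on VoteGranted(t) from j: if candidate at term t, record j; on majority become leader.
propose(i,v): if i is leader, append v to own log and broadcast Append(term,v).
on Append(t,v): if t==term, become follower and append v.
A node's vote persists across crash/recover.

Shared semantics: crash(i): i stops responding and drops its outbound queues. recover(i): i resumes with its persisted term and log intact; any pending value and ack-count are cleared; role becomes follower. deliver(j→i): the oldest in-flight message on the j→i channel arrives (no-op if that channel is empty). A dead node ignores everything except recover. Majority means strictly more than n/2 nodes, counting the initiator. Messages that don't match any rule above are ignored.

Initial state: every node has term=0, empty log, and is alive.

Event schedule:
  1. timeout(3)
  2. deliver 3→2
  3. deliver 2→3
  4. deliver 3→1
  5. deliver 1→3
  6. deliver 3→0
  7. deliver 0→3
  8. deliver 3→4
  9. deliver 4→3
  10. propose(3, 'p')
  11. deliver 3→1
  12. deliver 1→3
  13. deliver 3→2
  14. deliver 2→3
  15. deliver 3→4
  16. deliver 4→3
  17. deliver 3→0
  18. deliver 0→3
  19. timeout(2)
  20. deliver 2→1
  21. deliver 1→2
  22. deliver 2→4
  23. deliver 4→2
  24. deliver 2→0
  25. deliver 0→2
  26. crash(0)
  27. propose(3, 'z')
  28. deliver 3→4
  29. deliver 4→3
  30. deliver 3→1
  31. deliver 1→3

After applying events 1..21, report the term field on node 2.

2

e1 timeout(3): 3[cand,t=1,-]
e2 deliver 3→2: 2[foll,t=1,-]
e3 deliver 2→3: ·
e4 deliver 3→1: 1[foll,t=1,-]
e5 deliver 1→3: 3[lead,t=1,-]
e6 deliver 3→0: 0[foll,t=1,-]
e7 deliver 0→3: ·
e8 deliver 3→4: 4[foll,t=1,-]
e9 deliver 4→3: ·
e10 propose(3,'p'): 3[lead,t=1,p]
e11 deliver 3→1: 1[foll,t=1,p]
e12 deliver 1→3: ·
e13 deliver 3→2: 2[foll,t=1,p]
e14 deliver 2→3: ·
e15 deliver 3→4: 4[foll,t=1,p]
e16 deliver 4→3: ·
e17 deliver 3→0: 0[foll,t=1,p]
e18 deliver 0→3: ·
e19 timeout(2): 2[cand,t=2,p]
e20 deliver 2→1: 1[foll,t=2,p]
e21 deliver 1→2: ·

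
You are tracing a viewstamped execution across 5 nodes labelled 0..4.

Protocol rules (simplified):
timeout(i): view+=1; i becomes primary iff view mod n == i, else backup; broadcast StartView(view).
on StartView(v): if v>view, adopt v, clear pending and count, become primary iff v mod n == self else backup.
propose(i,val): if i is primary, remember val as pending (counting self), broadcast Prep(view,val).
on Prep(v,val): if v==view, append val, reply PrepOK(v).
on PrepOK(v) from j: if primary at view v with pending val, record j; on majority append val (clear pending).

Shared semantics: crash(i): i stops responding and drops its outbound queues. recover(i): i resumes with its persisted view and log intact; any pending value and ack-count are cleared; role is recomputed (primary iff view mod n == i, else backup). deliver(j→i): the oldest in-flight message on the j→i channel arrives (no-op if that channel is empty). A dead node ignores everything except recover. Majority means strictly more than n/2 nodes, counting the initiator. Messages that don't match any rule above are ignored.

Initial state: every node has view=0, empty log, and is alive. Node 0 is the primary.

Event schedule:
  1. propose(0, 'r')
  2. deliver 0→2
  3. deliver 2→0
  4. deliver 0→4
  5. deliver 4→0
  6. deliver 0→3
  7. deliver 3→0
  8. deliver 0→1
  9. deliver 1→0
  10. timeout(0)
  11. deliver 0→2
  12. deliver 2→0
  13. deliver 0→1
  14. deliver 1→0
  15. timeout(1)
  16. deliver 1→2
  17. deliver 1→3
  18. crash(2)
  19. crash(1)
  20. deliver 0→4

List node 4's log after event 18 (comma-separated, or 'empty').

r

[1] propose(0,'r') → ∅
[2] deliver 0→2 → N2(back v0 [r])
[3] deliver 2→0 → ∅
[4] deliver 0→4 → N4(back v0 [r])
[5] deliver 4→0 → N0(prim v0 [r])
[6] deliver 0→3 → N3(back v0 [r])
[7] deliver 3→0 → ∅
[8] deliver 0→1 → N1(back v0 [r])
[9] deliver 1→0 → ∅
[10] timeout(0) → N0(back v1 [r])
[11] deliver 0→2 → N2(back v1 [r])
[12] deliver 2→0 → ∅
[13] deliver 0→1 → N1(prim v1 [r])
[14] deliver 1→0 → ∅
[15] timeout(1) → N1(back v2 [r])
[16] deliver 1→2 → N2(prim v2 [r])
[17] deliver 1→3 → N3(back v2 [r])
[18] crash(2) → N2(✗prim v2 [r])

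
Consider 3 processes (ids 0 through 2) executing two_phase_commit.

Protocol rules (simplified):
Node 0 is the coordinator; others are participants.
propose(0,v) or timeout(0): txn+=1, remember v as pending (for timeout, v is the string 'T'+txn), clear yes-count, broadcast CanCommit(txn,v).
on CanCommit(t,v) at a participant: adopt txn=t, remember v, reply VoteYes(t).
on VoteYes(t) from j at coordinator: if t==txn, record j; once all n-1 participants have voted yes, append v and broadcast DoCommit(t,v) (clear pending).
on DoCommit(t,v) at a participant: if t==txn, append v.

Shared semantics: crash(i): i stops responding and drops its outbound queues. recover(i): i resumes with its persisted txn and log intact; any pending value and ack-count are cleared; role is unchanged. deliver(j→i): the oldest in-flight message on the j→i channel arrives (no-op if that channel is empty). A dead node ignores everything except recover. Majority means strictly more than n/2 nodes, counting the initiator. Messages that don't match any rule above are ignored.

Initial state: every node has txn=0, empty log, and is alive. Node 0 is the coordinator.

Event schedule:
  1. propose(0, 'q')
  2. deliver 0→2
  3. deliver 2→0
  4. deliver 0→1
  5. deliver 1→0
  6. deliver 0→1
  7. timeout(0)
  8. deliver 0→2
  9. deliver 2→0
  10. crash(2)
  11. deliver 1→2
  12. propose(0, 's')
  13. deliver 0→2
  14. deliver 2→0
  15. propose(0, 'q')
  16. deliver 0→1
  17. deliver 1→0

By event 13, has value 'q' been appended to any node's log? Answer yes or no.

[1] propose(0,'q') → N0(coor t1 [-])
[2] deliver 0→2 → N2(part t1 [-])
[3] deliver 2→0 → ∅
[4] deliver 0→1 → N1(part t1 [-])
[5] deliver 1→0 → N0(coor t1 [q])
[6] deliver 0→1 → N1(part t1 [q])
[7] timeout(0) → N0(coor t2 [q])
[8] deliver 0→2 → N2(part t1 [q])
[9] deliver 2→0 → ∅
[10] crash(2) → N2(✗part t1 [q])
[11] deliver 1→2 → ∅
[12] propose(0,'s') → N0(coor t3 [q])
[13] deliver 0→2 → ∅

yes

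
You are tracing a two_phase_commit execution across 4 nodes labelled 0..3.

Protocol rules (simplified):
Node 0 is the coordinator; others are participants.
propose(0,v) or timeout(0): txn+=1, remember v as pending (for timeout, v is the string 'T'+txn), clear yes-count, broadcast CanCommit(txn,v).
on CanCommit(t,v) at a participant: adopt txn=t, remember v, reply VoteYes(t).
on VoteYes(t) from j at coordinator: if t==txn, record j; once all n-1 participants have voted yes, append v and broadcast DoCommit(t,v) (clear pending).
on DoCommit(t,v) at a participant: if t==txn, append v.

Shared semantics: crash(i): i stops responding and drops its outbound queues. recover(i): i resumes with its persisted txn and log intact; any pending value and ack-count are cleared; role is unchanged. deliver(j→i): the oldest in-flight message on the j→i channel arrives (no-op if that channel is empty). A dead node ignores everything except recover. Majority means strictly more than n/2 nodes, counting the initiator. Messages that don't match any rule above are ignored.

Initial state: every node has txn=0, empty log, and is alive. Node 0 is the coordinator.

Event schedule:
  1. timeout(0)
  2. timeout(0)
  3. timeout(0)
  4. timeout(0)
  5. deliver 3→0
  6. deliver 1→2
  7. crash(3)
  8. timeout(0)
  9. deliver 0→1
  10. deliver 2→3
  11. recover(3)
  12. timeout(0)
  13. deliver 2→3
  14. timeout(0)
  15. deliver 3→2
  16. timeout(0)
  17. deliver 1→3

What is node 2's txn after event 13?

e1 timeout(0): 0[coor,t=1,-]
e2 timeout(0): 0[coor,t=2,-]
e3 timeout(0): 0[coor,t=3,-]
e4 timeout(0): 0[coor,t=4,-]
e5 deliver 3→0: ·
e6 deliver 1→2: ·
e7 crash(3): 3[✗part,t=0,-]
e8 timeout(0): 0[coor,t=5,-]
e9 deliver 0→1: 1[part,t=1,-]
e10 deliver 2→3: ·
e11 recover(3): 3[part,t=0,-]
e12 timeout(0): 0[coor,t=6,-]
e13 deliver 2→3: ·

0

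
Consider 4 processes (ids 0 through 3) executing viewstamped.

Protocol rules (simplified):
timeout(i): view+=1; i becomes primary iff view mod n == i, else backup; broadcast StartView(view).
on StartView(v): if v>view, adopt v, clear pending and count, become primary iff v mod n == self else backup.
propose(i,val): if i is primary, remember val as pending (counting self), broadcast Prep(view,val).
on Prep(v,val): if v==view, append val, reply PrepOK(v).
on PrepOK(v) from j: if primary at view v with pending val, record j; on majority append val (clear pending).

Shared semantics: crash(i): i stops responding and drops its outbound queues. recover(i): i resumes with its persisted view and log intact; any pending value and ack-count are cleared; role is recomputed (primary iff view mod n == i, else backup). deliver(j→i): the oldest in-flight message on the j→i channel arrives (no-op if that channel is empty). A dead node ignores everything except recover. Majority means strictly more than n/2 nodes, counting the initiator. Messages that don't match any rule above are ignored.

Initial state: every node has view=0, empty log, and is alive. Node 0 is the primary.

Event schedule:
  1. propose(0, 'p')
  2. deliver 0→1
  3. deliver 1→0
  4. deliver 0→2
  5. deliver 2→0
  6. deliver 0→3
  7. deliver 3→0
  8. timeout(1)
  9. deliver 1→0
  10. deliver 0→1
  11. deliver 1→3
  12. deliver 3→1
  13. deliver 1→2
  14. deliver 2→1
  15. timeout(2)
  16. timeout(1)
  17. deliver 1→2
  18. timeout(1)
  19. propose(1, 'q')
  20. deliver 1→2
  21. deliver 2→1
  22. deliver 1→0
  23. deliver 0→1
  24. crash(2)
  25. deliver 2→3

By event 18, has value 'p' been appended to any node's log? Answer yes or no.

yes

after 1 — propose(0,'p'): ·
after 2 — deliver 0→1: n1:back/v0/[p]
after 3 — deliver 1→0: ·
after 4 — deliver 0→2: n2:back/v0/[p]
after 5 — deliver 2→0: n0:prim/v0/[p]
after 6 — deliver 0→3: n3:back/v0/[p]
after 7 — deliver 3→0: ·
after 8 — timeout(1): n1:prim/v1/[p]
after 9 — deliver 1→0: n0:back/v1/[p]
after 10 — deliver 0→1: ·
after 11 — deliver 1→3: n3:back/v1/[p]
after 12 — deliver 3→1: ·
after 13 — deliver 1→2: n2:back/v1/[p]
after 14 — deliver 2→1: ·
after 15 — timeout(2): n2:prim/v2/[p]
after 16 — timeout(1): n1:back/v2/[p]
after 17 — deliver 1→2: ·
after 18 — timeout(1): n1:back/v3/[p]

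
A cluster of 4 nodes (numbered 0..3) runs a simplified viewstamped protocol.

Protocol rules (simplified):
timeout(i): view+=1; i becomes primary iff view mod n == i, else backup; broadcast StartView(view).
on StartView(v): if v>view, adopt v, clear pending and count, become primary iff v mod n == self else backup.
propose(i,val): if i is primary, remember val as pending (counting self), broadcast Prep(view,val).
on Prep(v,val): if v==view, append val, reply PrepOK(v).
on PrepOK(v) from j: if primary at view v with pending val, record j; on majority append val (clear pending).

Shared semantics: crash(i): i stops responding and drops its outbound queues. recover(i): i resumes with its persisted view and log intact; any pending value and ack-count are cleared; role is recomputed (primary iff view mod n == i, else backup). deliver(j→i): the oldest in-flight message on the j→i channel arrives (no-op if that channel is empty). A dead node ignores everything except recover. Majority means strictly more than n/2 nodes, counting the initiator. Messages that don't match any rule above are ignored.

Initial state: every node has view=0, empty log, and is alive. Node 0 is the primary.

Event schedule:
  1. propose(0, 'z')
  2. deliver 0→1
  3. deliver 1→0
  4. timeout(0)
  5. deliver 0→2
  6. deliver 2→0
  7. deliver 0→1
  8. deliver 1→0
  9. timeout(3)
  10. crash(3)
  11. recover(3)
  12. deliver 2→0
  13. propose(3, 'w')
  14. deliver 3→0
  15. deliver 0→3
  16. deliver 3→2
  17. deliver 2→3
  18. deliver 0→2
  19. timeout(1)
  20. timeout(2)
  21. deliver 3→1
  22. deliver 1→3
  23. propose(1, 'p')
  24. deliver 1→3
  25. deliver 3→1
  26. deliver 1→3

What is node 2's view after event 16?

0

after 1 — propose(0,'z'): ·
after 2 — deliver 0→1: n1:back/v0/[z]
after 3 — deliver 1→0: ·
after 4 — timeout(0): n0:back/v1/[-]
after 5 — deliver 0→2: n2:back/v0/[z]
after 6 — deliver 2→0: ·
after 7 — deliver 0→1: n1:prim/v1/[z]
after 8 — deliver 1→0: ·
after 9 — timeout(3): n3:back/v1/[-]
after 10 — crash(3): n3:✗back/v1/[-]
after 11 — recover(3): n3:back/v1/[-]
after 12 — deliver 2→0: ·
after 13 — propose(3,'w'): ·
after 14 — deliver 3→0: ·
after 15 — deliver 0→3: ·
after 16 — deliver 3→2: ·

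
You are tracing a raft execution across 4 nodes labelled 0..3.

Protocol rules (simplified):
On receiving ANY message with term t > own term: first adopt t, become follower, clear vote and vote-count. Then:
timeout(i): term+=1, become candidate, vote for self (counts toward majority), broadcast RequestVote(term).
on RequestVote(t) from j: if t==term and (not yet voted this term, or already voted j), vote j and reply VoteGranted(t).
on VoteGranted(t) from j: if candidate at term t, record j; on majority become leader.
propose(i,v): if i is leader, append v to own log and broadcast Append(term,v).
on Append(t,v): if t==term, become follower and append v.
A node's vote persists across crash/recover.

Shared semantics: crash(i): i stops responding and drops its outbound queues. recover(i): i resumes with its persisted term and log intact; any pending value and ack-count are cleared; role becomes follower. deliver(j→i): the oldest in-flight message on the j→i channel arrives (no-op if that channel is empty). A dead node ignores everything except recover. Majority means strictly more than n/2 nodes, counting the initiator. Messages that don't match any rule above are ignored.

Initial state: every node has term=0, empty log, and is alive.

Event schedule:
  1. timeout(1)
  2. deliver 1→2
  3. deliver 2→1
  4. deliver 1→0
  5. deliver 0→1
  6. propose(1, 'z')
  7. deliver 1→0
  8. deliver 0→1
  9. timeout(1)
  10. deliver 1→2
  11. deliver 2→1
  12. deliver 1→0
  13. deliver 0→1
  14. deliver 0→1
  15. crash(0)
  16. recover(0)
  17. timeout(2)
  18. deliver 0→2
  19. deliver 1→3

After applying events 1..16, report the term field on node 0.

1. timeout(1):  <1:cand t1 ->
2. deliver 1→2:  <2:foll t1 ->
3. deliver 2→1:  nop
4. deliver 1→0:  <0:foll t1 ->
5. deliver 0→1:  <1:lead t1 ->
6. propose(1,'z'):  <1:lead t1 z>
7. deliver 1→0:  <0:foll t1 z>
8. deliver 0→1:  nop
9. timeout(1):  <1:cand t2 z>
10. deliver 1→2:  <2:foll t1 z>
11. deliver 2→1:  nop
12. deliver 1→0:  <0:foll t2 z>
13. deliver 0→1:  nop
14. deliver 0→1:  nop
15. crash(0):  <0:✗foll t2 z>
16. recover(0):  <0:foll t2 z>

2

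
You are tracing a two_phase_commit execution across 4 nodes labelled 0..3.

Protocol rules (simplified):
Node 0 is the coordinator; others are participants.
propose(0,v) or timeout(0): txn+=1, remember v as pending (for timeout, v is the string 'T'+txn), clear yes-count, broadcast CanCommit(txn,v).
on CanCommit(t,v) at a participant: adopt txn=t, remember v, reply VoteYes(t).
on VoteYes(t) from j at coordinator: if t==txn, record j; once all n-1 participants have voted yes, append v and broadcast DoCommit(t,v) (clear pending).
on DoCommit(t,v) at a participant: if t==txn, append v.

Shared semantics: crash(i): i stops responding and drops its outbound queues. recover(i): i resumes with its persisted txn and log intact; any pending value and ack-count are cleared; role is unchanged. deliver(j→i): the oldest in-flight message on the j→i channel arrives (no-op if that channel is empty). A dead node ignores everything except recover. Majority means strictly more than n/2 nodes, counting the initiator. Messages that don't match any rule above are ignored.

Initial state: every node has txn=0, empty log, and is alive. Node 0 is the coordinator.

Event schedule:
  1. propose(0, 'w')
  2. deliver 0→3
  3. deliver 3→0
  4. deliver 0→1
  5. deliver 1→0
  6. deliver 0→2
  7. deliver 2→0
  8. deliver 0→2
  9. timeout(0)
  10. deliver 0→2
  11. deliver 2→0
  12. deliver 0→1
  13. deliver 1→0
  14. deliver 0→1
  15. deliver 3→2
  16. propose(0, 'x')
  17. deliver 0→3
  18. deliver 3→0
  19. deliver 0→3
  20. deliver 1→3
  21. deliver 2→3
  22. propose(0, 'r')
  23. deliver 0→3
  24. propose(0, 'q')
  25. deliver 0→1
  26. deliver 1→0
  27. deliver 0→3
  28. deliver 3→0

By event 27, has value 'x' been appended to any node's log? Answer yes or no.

no

after 1 — propose(0,'w'): n0:coor/t1/[-]
after 2 — deliver 0→3: n3:part/t1/[-]
after 3 — deliver 3→0: ·
after 4 — deliver 0→1: n1:part/t1/[-]
after 5 — deliver 1→0: ·
after 6 — deliver 0→2: n2:part/t1/[-]
after 7 — deliver 2→0: n0:coor/t1/[w]
after 8 — deliver 0→2: n2:part/t1/[w]
after 9 — timeout(0): n0:coor/t2/[w]
after 10 — deliver 0→2: n2:part/t2/[w]
after 11 — deliver 2→0: ·
after 12 — deliver 0→1: n1:part/t1/[w]
after 13 — deliver 1→0: ·
after 14 — deliver 0→1: n1:part/t2/[w]
after 15 — deliver 3→2: ·
after 16 — propose(0,'x'): n0:coor/t3/[w]
after 17 — deliver 0→3: n3:part/t1/[w]
after 18 — deliver 3→0: ·
after 19 — deliver 0→3: n3:part/t2/[w]
after 20 — deliver 1→3: ·
after 21 — deliver 2→3: ·
after 22 — propose(0,'r'): n0:coor/t4/[w]
after 23 — deliver 0→3: n3:part/t3/[w]
after 24 — propose(0,'q'): n0:coor/t5/[w]
after 25 — deliver 0→1: n1:part/t3/[w]
after 26 — deliver 1→0: ·
after 27 — deliver 0→3: n3:part/t4/[w]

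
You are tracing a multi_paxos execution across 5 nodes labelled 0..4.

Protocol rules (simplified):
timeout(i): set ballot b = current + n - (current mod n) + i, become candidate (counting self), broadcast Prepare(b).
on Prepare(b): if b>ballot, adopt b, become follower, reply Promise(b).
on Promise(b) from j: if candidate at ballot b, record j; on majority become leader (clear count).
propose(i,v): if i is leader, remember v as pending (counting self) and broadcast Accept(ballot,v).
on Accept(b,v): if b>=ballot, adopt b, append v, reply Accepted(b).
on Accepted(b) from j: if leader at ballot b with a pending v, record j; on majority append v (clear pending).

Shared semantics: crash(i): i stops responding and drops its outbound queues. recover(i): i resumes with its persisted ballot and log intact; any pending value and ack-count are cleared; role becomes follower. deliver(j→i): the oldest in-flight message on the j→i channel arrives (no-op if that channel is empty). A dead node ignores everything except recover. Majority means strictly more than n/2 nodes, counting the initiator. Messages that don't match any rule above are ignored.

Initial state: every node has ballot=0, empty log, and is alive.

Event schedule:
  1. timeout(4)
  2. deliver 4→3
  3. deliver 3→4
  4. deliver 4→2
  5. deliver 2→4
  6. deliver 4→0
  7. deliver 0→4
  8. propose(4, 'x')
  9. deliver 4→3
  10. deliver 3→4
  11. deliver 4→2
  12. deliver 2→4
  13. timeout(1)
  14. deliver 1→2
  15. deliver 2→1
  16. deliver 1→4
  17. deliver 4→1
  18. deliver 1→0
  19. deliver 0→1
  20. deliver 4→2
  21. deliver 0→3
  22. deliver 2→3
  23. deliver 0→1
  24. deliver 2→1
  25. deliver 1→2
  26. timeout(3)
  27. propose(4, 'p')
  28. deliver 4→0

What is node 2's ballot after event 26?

9

[1] timeout(4) → N4(cand b9 [-])
[2] deliver 4→3 → N3(foll b9 [-])
[3] deliver 3→4 → ∅
[4] deliver 4→2 → N2(foll b9 [-])
[5] deliver 2→4 → N4(lead b9 [-])
[6] deliver 4→0 → N0(foll b9 [-])
[7] deliver 0→4 → ∅
[8] propose(4,'x') → ∅
[9] deliver 4→3 → N3(foll b9 [x])
[10] deliver 3→4 → ∅
[11] deliver 4→2 → N2(foll b9 [x])
[12] deliver 2→4 → N4(lead b9 [x])
[13] timeout(1) → N1(cand b6 [-])
[14] deliver 1→2 → ∅
[15] deliver 2→1 → ∅
[16] deliver 1→4 → ∅
[17] deliver 4→1 → N1(foll b9 [-])
[18] deliver 1→0 → ∅
[19] deliver 0→1 → ∅
[20] deliver 4→2 → ∅
[21] deliver 0→3 → ∅
[22] deliver 2→3 → ∅
[23] deliver 0→1 → ∅
[24] deliver 2→1 → ∅
[25] deliver 1→2 → ∅
[26] timeout(3) → N3(cand b13 [x])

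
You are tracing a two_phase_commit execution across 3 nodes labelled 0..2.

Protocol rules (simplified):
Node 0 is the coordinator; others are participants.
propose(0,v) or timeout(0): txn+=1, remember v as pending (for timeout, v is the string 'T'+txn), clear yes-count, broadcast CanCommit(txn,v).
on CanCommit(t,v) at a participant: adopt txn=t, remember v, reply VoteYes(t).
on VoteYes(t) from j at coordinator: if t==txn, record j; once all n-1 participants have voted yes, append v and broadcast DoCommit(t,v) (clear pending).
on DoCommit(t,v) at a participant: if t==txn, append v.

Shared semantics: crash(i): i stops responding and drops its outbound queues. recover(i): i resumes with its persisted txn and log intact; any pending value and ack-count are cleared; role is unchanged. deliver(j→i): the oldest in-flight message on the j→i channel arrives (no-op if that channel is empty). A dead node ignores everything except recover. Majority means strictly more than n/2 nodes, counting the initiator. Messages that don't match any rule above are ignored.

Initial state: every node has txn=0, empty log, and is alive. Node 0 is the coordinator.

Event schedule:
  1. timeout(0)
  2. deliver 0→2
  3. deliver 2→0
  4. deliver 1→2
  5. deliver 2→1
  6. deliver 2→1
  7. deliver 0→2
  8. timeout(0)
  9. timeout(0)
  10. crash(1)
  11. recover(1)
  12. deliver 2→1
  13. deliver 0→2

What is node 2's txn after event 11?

1

step 1 timeout(0): 0={coor,t=1,log=-}
step 2 deliver 0→2: 2={part,t=1,log=-}
step 3 deliver 2→0: —
step 4 deliver 1→2: —
step 5 deliver 2→1: —
step 6 deliver 2→1: —
step 7 deliver 0→2: —
step 8 timeout(0): 0={coor,t=2,log=-}
step 9 timeout(0): 0={coor,t=3,log=-}
step 10 crash(1): 1={✗part,t=0,log=-}
step 11 recover(1): 1={part,t=0,log=-}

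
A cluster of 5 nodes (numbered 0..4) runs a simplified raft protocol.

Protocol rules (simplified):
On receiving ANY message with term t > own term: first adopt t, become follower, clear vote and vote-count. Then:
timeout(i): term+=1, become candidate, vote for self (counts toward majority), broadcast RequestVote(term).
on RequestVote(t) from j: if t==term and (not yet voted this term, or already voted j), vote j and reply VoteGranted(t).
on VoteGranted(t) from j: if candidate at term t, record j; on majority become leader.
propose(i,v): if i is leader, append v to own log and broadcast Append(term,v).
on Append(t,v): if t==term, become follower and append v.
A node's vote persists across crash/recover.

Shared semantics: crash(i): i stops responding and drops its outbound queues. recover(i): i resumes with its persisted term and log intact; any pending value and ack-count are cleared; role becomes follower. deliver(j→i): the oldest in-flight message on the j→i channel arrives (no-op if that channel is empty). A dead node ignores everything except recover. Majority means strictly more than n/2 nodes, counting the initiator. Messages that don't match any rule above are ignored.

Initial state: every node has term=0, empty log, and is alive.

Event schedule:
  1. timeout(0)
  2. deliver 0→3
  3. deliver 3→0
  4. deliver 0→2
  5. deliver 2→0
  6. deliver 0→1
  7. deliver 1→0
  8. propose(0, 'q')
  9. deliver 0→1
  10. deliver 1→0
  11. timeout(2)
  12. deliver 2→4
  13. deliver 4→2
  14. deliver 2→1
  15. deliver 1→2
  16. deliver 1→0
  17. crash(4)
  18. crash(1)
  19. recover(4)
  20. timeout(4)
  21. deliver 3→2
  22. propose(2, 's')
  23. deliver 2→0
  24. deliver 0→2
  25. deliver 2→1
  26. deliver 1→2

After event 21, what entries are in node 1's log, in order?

q

e1 timeout(0): 0[cand,t=1,-]
e2 deliver 0→3: 3[foll,t=1,-]
e3 deliver 3→0: ·
e4 deliver 0→2: 2[foll,t=1,-]
e5 deliver 2→0: 0[lead,t=1,-]
e6 deliver 0→1: 1[foll,t=1,-]
e7 deliver 1→0: ·
e8 propose(0,'q'): 0[lead,t=1,q]
e9 deliver 0→1: 1[foll,t=1,q]
e10 deliver 1→0: ·
e11 timeout(2): 2[cand,t=2,-]
e12 deliver 2→4: 4[foll,t=2,-]
e13 deliver 4→2: ·
e14 deliver 2→1: 1[foll,t=2,q]
e15 deliver 1→2: 2[lead,t=2,-]
e16 deliver 1→0: ·
e17 crash(4): 4[✗foll,t=2,-]
e18 crash(1): 1[✗foll,t=2,q]
e19 recover(4): 4[foll,t=2,-]
e20 timeout(4): 4[cand,t=3,-]
e21 deliver 3→2: ·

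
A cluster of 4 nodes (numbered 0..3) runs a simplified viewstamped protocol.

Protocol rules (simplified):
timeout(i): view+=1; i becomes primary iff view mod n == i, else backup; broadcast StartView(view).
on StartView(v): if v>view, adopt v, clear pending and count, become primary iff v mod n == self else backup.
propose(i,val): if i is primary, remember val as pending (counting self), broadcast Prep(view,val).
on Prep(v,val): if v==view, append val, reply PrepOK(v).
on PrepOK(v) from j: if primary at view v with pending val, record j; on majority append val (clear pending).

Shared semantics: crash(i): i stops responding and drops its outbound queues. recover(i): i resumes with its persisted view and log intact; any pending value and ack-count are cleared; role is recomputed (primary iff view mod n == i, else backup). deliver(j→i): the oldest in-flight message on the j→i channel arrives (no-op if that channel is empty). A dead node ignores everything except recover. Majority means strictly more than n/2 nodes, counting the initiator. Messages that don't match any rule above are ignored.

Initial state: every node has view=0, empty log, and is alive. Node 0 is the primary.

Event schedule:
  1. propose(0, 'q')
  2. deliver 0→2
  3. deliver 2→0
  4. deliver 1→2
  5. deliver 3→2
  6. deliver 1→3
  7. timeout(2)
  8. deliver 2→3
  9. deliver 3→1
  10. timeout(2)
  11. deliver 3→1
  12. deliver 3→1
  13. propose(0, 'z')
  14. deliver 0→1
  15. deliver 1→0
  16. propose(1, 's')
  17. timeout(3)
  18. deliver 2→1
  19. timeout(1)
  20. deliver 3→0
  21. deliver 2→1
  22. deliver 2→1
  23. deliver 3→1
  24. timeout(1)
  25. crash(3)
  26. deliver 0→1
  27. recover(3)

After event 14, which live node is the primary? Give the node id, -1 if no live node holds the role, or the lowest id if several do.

0

step 1 propose(0,'q'): —
step 2 deliver 0→2: 2={back,v=0,log=q}
step 3 deliver 2→0: —
step 4 deliver 1→2: —
step 5 deliver 3→2: —
step 6 deliver 1→3: —
step 7 timeout(2): 2={back,v=1,log=q}
step 8 deliver 2→3: 3={back,v=1,log=-}
step 9 deliver 3→1: —
step 10 timeout(2): 2={prim,v=2,log=q}
step 11 deliver 3→1: —
step 12 deliver 3→1: —
step 13 propose(0,'z'): —
step 14 deliver 0→1: 1={back,v=0,log=q}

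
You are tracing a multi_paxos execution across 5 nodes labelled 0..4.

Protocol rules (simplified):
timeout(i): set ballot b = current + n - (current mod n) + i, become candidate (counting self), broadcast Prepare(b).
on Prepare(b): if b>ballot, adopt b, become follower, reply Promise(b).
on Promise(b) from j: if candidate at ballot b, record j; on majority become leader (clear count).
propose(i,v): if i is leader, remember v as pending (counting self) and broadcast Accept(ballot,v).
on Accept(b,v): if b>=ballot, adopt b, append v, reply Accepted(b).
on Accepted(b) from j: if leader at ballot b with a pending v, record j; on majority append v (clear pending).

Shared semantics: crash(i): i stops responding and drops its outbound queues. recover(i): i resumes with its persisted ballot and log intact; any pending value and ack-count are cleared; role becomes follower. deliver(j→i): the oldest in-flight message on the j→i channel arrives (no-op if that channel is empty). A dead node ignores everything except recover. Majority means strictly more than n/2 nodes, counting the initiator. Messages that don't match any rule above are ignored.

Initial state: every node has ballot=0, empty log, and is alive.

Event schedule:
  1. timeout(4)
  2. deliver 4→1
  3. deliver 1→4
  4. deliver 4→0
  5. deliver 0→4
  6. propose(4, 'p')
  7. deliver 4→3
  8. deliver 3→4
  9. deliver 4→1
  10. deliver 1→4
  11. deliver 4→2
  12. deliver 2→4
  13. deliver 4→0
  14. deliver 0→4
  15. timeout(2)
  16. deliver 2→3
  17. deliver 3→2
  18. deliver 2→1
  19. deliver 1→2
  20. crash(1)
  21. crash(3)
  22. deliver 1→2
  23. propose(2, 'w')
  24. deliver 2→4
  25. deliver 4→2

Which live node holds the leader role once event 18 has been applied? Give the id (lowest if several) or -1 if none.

step 1 timeout(4): 4={cand,b=9,log=-}
step 2 deliver 4→1: 1={foll,b=9,log=-}
step 3 deliver 1→4: —
step 4 deliver 4→0: 0={foll,b=9,log=-}
step 5 deliver 0→4: 4={lead,b=9,log=-}
step 6 propose(4,'p'): —
step 7 deliver 4→3: 3={foll,b=9,log=-}
step 8 deliver 3→4: —
step 9 deliver 4→1: 1={foll,b=9,log=p}
step 10 deliver 1→4: —
step 11 deliver 4→2: 2={foll,b=9,log=-}
step 12 deliver 2→4: —
step 13 deliver 4→0: 0={foll,b=9,log=p}
step 14 deliver 0→4: 4={lead,b=9,log=p}
step 15 timeout(2): 2={cand,b=12,log=-}
step 16 deliver 2→3: 3={foll,b=12,log=-}
step 17 deliver 3→2: —
step 18 deliver 2→1: 1={foll,b=12,log=p}

4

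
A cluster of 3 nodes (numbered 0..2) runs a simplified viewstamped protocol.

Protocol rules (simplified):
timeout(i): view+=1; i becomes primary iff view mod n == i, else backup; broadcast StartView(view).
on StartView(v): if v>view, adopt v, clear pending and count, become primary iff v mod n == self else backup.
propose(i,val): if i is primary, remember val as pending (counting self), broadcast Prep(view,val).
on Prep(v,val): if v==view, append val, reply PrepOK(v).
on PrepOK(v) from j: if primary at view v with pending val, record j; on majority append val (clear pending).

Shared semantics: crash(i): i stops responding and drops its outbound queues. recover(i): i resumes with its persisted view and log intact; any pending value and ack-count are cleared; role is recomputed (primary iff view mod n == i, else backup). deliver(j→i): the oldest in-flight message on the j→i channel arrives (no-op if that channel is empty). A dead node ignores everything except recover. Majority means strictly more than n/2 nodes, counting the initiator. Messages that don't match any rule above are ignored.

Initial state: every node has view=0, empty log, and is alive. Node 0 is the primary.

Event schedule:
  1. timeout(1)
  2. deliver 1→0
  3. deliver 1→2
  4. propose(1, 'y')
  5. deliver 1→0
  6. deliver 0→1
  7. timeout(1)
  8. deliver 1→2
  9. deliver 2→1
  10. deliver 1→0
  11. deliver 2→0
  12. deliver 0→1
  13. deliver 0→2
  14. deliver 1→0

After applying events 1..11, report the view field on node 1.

2

[1] timeout(1) → N1(prim v1 [-])
[2] deliver 1→0 → N0(back v1 [-])
[3] deliver 1→2 → N2(back v1 [-])
[4] propose(1,'y') → ∅
[5] deliver 1→0 → N0(back v1 [y])
[6] deliver 0→1 → N1(prim v1 [y])
[7] timeout(1) → N1(back v2 [y])
[8] deliver 1→2 → N2(back v1 [y])
[9] deliver 2→1 → ∅
[10] deliver 1→0 → N0(back v2 [y])
[11] deliver 2→0 → ∅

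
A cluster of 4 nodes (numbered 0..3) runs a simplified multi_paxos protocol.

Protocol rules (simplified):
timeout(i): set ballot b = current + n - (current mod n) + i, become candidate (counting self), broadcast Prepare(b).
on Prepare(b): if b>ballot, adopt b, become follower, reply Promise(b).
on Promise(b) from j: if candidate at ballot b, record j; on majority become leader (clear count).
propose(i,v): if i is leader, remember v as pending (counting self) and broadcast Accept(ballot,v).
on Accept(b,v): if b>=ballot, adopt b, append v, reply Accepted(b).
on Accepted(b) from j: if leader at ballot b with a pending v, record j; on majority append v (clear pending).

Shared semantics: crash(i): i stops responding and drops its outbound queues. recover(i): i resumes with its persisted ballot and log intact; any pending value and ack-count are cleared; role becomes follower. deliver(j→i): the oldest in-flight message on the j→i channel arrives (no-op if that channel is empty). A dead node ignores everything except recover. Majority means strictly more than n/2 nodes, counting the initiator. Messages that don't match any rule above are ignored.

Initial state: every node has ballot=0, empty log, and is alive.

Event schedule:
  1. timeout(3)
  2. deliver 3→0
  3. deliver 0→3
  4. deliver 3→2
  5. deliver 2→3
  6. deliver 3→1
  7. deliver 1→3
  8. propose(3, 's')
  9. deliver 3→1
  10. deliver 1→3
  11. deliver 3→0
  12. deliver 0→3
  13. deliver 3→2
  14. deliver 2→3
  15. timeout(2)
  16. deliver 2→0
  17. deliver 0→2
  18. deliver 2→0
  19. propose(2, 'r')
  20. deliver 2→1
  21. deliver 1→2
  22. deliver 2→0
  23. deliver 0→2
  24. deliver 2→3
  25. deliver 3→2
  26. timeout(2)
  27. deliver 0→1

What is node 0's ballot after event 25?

after 1 — timeout(3): n3:cand/b7/[-]
after 2 — deliver 3→0: n0:foll/b7/[-]
after 3 — deliver 0→3: ·
after 4 — deliver 3→2: n2:foll/b7/[-]
after 5 — deliver 2→3: n3:lead/b7/[-]
after 6 — deliver 3→1: n1:foll/b7/[-]
after 7 — deliver 1→3: ·
after 8 — propose(3,'s'): ·
after 9 — deliver 3→1: n1:foll/b7/[s]
after 10 — deliver 1→3: ·
after 11 — deliver 3→0: n0:foll/b7/[s]
after 12 — deliver 0→3: n3:lead/b7/[s]
after 13 — deliver 3→2: n2:foll/b7/[s]
after 14 — deliver 2→3: ·
after 15 — timeout(2): n2:cand/b10/[s]
after 16 — deliver 2→0: n0:foll/b10/[s]
after 17 — deliver 0→2: ·
after 18 — deliver 2→0: ·
after 19 — propose(2,'r'): ·
after 20 — deliver 2→1: n1:foll/b10/[s]
after 21 — deliver 1→2: n2:lead/b10/[s]
after 22 — deliver 2→0: ·
after 23 — deliver 0→2: ·
after 24 — deliver 2→3: n3:foll/b10/[s]
after 25 — deliver 3→2: ·

10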